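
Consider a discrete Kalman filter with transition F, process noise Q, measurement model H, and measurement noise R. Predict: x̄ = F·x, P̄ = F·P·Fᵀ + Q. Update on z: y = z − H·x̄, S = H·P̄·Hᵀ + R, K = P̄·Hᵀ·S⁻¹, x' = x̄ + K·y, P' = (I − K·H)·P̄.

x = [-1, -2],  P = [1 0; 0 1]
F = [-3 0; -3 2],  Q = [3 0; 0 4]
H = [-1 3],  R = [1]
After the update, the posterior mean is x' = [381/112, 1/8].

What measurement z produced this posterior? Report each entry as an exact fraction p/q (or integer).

x̄ = F·x = [3, -1]
P̄ = F·P·Fᵀ + Q = [12 9; 9 17]
S = H·P̄·Hᵀ + R = [112]
K = P̄·Hᵀ·S⁻¹ = [15/112; 3/8]
x' − x̄ = [45/112, 9/8] = K·y
y = (KᵀK)⁻¹·Kᵀ·(x' − x̄) = [3]
z = y + H·x̄ = [3] + [-6] = [-3]

z = [-3]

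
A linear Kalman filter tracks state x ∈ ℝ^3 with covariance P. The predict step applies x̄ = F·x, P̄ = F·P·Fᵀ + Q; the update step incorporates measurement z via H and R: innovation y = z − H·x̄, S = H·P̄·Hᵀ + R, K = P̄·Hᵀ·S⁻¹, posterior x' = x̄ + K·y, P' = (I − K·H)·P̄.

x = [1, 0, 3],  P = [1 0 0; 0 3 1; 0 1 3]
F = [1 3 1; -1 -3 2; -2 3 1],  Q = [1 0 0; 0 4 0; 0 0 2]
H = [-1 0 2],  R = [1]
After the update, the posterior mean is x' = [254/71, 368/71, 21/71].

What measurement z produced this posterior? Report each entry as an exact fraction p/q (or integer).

x̄ = F·x = [4, 5, 1]
P̄ = F·P·Fᵀ + Q = [38 -19 34; -19 32 -16; 34 -16 42]
S = H·P̄·Hᵀ + R = [71]
K = P̄·Hᵀ·S⁻¹ = [30/71; -13/71; 50/71]
x' − x̄ = [-30/71, 13/71, -50/71] = K·y
y = (KᵀK)⁻¹·Kᵀ·(x' − x̄) = [-1]
z = y + H·x̄ = [-1] + [-2] = [-3]

z = [-3]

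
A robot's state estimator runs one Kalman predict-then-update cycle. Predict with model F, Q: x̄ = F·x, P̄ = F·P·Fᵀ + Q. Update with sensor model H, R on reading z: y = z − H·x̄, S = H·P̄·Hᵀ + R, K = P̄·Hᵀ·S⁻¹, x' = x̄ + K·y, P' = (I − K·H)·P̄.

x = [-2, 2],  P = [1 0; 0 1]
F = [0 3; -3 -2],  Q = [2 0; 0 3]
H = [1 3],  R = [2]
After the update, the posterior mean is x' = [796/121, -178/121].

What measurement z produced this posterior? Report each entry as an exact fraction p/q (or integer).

z = [2]

x̄ = F·x = [6, 2]
P̄ = F·P·Fᵀ + Q = [11 -6; -6 16]
S = H·P̄·Hᵀ + R = [121]
K = P̄·Hᵀ·S⁻¹ = [-7/121; 42/121]
x' − x̄ = [70/121, -420/121] = K·y
y = (KᵀK)⁻¹·Kᵀ·(x' − x̄) = [-10]
z = y + H·x̄ = [-10] + [12] = [2]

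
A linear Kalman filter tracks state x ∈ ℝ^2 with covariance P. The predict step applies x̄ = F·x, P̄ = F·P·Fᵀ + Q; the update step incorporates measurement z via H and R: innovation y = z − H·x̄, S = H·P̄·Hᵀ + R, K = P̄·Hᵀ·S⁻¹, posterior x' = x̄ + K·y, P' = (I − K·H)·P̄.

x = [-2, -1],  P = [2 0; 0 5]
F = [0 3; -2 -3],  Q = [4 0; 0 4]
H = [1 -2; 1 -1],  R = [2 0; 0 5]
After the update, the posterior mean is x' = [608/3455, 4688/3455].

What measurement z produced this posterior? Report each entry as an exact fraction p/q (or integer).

z = [-2, -3]

x̄ = F·x = [-3, 7]
P̄ = F·P·Fᵀ + Q = [49 -45; -45 57]
S = H·P̄·Hᵀ + R = [459 298; 298 201]
K = P̄·Hᵀ·S⁻¹ = [-73/3455 1724/3455; -1563/3455 564/3455]
x' − x̄ = [10973/3455, -19497/3455] = K·y
y = (KᵀK)⁻¹·Kᵀ·(x' − x̄) = [15, 7]
z = y + H·x̄ = [15, 7] + [-17, -10] = [-2, -3]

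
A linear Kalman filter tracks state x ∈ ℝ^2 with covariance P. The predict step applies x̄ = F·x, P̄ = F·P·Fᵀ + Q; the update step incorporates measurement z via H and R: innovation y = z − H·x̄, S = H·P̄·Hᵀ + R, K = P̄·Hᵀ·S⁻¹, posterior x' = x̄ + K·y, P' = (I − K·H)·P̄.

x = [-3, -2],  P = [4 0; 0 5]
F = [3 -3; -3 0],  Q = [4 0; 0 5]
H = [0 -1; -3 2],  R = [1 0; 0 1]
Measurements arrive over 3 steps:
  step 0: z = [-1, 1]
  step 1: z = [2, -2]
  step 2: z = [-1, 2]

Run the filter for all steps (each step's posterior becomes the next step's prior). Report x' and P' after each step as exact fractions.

step 0: x' = [2787/5276, 6765/5276], P' = [5515/10552 6549/10552; 6549/10552 9871/10552]
step 1: x' = [-9730434/12773611, -26808360/12773611], P' = [6137545/12773611 7232946/12773611; 7232946/12773611 11026291/12773611]
step 2: x' = [388645383/1060772432, 565693297/390810896], P' = [507357155/1060772432 31437651/55830128; 31437651/55830128 335585759/390810896]

step 0: x̄ = F·x = [-3, 9]
step 0: P̄ = F·P·Fᵀ + Q = [85 -36; -36 41]
step 0: y = z − H·x̄ = [8, -26]
step 0: S = H·P̄·Hᵀ + R = [42 -190; -190 1362]
step 0: K = P̄·Hᵀ·S⁻¹ = [-6549/10552 -3447/10552; -9871/10552 95/10552]
step 0: x' = x̄ + K·y = [2787/5276, 6765/5276]
step 0: P' = (I − K·H)·P̄ = [5515/10552 6549/10552; 6549/10552 9871/10552]
step 1: x̄ = F·x = [-5967/2638, -8361/5276]
step 1: P̄ = F·P·Fᵀ + Q = [7850/1319 4653/5276; 4653/5276 102395/10552]
step 1: y = z − H·x̄ = [2191/5276, -7408/1319]
step 1: S = H·P̄·Hᵀ + R = [112947/10552 -22109/1319; -22109/1319 218415/2638]
step 1: K = P̄·Hᵀ·S⁻¹ = [-7232946/12773611 -3946743/12773611; -11026291/12773611 353744/12773611]
step 1: x' = x̄ + K·y = [-9730434/12773611, -26808360/12773611]
step 1: P' = (I − K·H)·P̄ = [6137545/12773611 7232946/12773611; 7232946/12773611 11026291/12773611]
step 2: x̄ = F·x = [51233778/12773611, 29191302/12773611]
step 2: P̄ = F·P·Fᵀ + Q = [75375940/12773611 9858609/12773611; 9858609/12773611 119105960/12773611]
step 2: y = z − H·x̄ = [16417691/12773611, 120865952/12773611]
step 2: S = H·P̄·Hᵀ + R = [131879571/12773611 -208636093/12773611; -208636093/12773611 1049277603/12773611]
step 2: K = P̄·Hᵀ·S⁻¹ = [-31437651/55830128 -327440727/1060772432; -335585759/390810896 10980847/390810896]
step 2: x' = x̄ + K·y = [388645383/1060772432, 565693297/390810896]
step 2: P' = (I − K·H)·P̄ = [507357155/1060772432 31437651/55830128; 31437651/55830128 335585759/390810896]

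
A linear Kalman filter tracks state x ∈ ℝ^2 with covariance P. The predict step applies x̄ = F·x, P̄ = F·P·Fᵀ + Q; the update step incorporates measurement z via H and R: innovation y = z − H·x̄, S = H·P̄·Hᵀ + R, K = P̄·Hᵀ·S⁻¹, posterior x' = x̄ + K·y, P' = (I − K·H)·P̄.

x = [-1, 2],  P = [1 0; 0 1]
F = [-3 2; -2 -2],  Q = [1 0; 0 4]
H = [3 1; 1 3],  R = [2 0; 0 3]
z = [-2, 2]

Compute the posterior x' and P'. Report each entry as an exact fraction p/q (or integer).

x' = [-8/11, 47/66]
P' = [294/935 -12/55; -12/55 71/165]

x̄ = F·x = [7, -2]
P̄ = F·P·Fᵀ + Q = [14 2; 2 12]
y = z − H·x̄ = [-21, 1]
S = H·P̄·Hᵀ + R = [152 98; 98 137]
K = P̄·Hᵀ·S⁻¹ = [339/935 -106/935; -37/330 59/165]
x' = x̄ + K·y = [-8/11, 47/66]
P' = (I − K·H)·P̄ = [294/935 -12/55; -12/55 71/165]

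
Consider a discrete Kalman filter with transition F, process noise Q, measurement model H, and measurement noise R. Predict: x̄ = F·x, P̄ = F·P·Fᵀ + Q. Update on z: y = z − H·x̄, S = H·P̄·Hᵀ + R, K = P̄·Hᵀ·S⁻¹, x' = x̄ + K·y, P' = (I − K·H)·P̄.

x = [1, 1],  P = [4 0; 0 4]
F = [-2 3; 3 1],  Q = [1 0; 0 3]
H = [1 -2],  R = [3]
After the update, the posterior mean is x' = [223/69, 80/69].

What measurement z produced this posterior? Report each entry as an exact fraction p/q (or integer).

z = [1]

x̄ = F·x = [1, 4]
P̄ = F·P·Fᵀ + Q = [53 -12; -12 43]
S = H·P̄·Hᵀ + R = [276]
K = P̄·Hᵀ·S⁻¹ = [77/276; -49/138]
x' − x̄ = [154/69, -196/69] = K·y
y = (KᵀK)⁻¹·Kᵀ·(x' − x̄) = [8]
z = y + H·x̄ = [8] + [-7] = [1]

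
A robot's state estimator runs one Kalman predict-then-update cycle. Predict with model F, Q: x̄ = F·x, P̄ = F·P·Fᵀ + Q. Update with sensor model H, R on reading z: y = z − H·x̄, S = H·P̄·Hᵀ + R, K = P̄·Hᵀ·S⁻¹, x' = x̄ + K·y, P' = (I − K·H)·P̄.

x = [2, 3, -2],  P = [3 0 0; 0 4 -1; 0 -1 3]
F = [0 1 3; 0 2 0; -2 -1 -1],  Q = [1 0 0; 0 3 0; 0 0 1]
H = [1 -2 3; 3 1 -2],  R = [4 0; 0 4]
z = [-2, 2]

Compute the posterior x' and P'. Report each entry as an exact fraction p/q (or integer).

x̄ = F·x = [-3, 6, -5]
P̄ = F·P·Fᵀ + Q = [26 2 -9; 2 19 -6; -9 -6 18]
y = z − H·x̄ = [28, -5]
S = H·P̄·Hᵀ + R = [278 -183; -183 473]
K = P̄·Hᵀ·S⁻¹ = [15569/98005 26329/98005; -18771/98005 404/98005; 14334/98005 -8751/98005]
x' = x̄ + K·y = [10272/98005, 60422/98005, -44918/98005]
P' = (I − K·H)·P̄ = [45733/98005 62563/98005 47223/98005; 62563/98005 833513/98005 509793/98005; 47223/98005 509793/98005 343233/98005]

x' = [10272/98005, 60422/98005, -44918/98005]
P' = [45733/98005 62563/98005 47223/98005; 62563/98005 833513/98005 509793/98005; 47223/98005 509793/98005 343233/98005]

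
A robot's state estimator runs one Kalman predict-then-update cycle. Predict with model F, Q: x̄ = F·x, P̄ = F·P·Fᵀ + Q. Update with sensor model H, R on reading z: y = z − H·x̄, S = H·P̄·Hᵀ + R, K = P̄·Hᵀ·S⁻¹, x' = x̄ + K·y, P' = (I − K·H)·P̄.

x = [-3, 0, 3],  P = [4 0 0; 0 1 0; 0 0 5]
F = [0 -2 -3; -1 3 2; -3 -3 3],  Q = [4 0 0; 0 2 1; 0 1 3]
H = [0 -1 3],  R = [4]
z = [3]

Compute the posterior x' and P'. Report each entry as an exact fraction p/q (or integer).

x' = [-63/16, 77/16, 43/16]
P' = [9685/224 -6255/224 -303/32; -6255/224 19031/672 919/96; -303/32 919/96 353/96]

x̄ = F·x = [-9, 9, 18]
P̄ = F·P·Fᵀ + Q = [53 -36 -39; -36 35 34; -39 34 93]
y = z − H·x̄ = [-42]
S = H·P̄·Hᵀ + R = [672]
K = P̄·Hᵀ·S⁻¹ = [-27/224; 67/672; 35/96]
x' = x̄ + K·y = [-63/16, 77/16, 43/16]
P' = (I − K·H)·P̄ = [9685/224 -6255/224 -303/32; -6255/224 19031/672 919/96; -303/32 919/96 353/96]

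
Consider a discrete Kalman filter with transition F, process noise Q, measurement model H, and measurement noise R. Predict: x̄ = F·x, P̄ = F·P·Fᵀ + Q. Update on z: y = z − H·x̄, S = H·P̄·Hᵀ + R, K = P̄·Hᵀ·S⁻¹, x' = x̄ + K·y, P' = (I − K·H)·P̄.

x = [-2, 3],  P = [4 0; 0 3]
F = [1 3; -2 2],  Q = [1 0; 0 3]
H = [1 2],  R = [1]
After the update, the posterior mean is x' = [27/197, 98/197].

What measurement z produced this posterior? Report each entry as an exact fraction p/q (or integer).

z = [1]

x̄ = F·x = [7, 10]
P̄ = F·P·Fᵀ + Q = [32 10; 10 31]
S = H·P̄·Hᵀ + R = [197]
K = P̄·Hᵀ·S⁻¹ = [52/197; 72/197]
x' − x̄ = [-1352/197, -1872/197] = K·y
y = (KᵀK)⁻¹·Kᵀ·(x' − x̄) = [-26]
z = y + H·x̄ = [-26] + [27] = [1]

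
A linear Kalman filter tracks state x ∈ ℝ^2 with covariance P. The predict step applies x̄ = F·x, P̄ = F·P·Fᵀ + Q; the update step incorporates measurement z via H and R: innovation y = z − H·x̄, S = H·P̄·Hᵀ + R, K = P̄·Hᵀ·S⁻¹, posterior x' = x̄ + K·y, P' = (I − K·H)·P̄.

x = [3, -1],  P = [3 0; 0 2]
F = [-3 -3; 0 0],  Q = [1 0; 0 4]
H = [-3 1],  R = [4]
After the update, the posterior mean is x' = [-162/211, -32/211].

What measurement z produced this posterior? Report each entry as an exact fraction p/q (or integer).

x̄ = F·x = [-6, 0]
P̄ = F·P·Fᵀ + Q = [46 0; 0 4]
S = H·P̄·Hᵀ + R = [422]
K = P̄·Hᵀ·S⁻¹ = [-69/211; 2/211]
x' − x̄ = [1104/211, -32/211] = K·y
y = (KᵀK)⁻¹·Kᵀ·(x' − x̄) = [-16]
z = y + H·x̄ = [-16] + [18] = [2]

z = [2]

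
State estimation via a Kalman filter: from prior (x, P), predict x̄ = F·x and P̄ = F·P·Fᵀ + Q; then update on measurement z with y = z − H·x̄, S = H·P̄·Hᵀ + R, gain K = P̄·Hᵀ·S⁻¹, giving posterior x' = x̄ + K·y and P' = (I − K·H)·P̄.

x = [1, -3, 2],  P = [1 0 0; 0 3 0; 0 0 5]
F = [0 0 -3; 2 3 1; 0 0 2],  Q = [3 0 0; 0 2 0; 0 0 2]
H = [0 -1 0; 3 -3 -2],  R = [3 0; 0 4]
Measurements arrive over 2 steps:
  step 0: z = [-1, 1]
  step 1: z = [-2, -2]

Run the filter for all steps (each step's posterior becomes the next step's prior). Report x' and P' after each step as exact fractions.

step 0: x̄ = F·x = [-6, -5, 4]
step 0: P̄ = F·P·Fᵀ + Q = [48 -15 -30; -15 38 10; -30 10 22]
step 0: y = z − H·x̄ = [-6, 12]
step 0: S = H·P̄·Hᵀ + R = [41 179; 179 1616]
step 0: K = P̄·Hᵀ·S⁻¹ = [-6777/11405 2508/11405; -9789/11405 -179/11405; 13196/34215 -4934/34215]
step 0: x' = x̄ + K·y = [2328/11405, -439/11405, -508/11405]
step 0: P' = (I − K·H)·P̄ = [24603/11405 20331/11405 1392/11405; 20331/11405 29367/11405 -13196/11405; 1392/11405 -13196/11405 75514/34215]
step 1: x̄ = F·x = [1524/11405, 2831/11405, -1016/11405]
step 1: P̄ = F·P·Fᵀ + Q = [260757/11405 34898/11405 -151028/11405; 34898/11405 1743181/34215 -69796/34215; -151028/11405 -69796/34215 370486/34215]
step 1: y = z − H·x̄ = [-19979/11405, -20921/11405]
step 1: S = H·P̄·Hᵀ + R = [1845826/34215 4775869/34215; 4775869/34215 27062836/34215]
step 1: K = P̄·Hᵀ·S⁻¹ = [-493032681/793346825 173160924/793346825; -712158317/793346825 -14327607/793346825; 319136716/793346825 -111748964/793346825]
step 1: x' = x̄ + K·y = [652052679/793346825, 1470751753/793346825, -424741144/793346825]
step 1: P' = (I − K·H)·P̄ = [1756311099/793346825 1479098043/793346825 69497736/793346825; 1479098043/793346825 2136474951/793346825 -957410148/793346825; 69497736/793346825 -957410148/793346825 1763859754/793346825]

step 0: x' = [2328/11405, -439/11405, -508/11405], P' = [24603/11405 20331/11405 1392/11405; 20331/11405 29367/11405 -13196/11405; 1392/11405 -13196/11405 75514/34215]
step 1: x' = [652052679/793346825, 1470751753/793346825, -424741144/793346825], P' = [1756311099/793346825 1479098043/793346825 69497736/793346825; 1479098043/793346825 2136474951/793346825 -957410148/793346825; 69497736/793346825 -957410148/793346825 1763859754/793346825]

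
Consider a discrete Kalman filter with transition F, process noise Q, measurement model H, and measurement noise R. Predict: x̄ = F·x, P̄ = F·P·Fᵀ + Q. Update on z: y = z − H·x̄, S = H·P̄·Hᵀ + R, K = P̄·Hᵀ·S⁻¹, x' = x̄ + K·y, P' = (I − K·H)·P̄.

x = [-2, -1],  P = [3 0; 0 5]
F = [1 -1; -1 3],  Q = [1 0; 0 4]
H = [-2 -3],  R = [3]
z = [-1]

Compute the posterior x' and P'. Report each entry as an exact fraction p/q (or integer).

x' = [-169/97, 143/97]
P' = [441/97 -306/97; -306/97 244/97]

x̄ = F·x = [-1, -1]
P̄ = F·P·Fᵀ + Q = [9 -18; -18 52]
y = z − H·x̄ = [-6]
S = H·P̄·Hᵀ + R = [291]
K = P̄·Hᵀ·S⁻¹ = [12/97; -40/97]
x' = x̄ + K·y = [-169/97, 143/97]
P' = (I − K·H)·P̄ = [441/97 -306/97; -306/97 244/97]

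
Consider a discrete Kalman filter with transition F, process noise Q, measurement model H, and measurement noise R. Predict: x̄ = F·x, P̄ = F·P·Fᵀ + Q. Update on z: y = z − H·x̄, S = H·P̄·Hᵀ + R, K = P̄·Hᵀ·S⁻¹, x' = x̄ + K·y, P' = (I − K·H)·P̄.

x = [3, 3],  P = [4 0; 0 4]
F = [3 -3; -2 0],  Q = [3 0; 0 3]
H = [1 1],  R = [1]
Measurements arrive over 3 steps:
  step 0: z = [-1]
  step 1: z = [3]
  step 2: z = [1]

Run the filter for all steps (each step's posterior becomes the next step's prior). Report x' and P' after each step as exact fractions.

step 0: x̄ = F·x = [0, -6]
step 0: P̄ = F·P·Fᵀ + Q = [75 -24; -24 19]
step 0: y = z − H·x̄ = [5]
step 0: S = H·P̄·Hᵀ + R = [47]
step 0: K = P̄·Hᵀ·S⁻¹ = [51/47; -5/47]
step 0: x' = x̄ + K·y = [255/47, -307/47]
step 0: P' = (I − K·H)·P̄ = [924/47 -873/47; -873/47 868/47]
step 1: x̄ = F·x = [1686/47, -510/47]
step 1: P̄ = F·P·Fᵀ + Q = [31983/47 -10782/47; -10782/47 3837/47]
step 1: y = z − H·x̄ = [-1035/47]
step 1: S = H·P̄·Hᵀ + R = [14303/47]
step 1: K = P̄·Hᵀ·S⁻¹ = [21201/14303; -6945/14303]
step 1: x' = x̄ + K·y = [46209/14303, -2265/14303]
step 1: P' = (I − K·H)·P̄ = [169584/14303 -148383/14303; -148383/14303 141438/14303]
step 2: x̄ = F·x = [145422/14303, -92418/14303]
step 2: P̄ = F·P·Fᵀ + Q = [5513001/14303 -1907802/14303; -1907802/14303 721245/14303]
step 2: y = z − H·x̄ = [-38701/14303]
step 2: S = H·P̄·Hᵀ + R = [2432945/14303]
step 2: K = P̄·Hᵀ·S⁻¹ = [3605199/2432945; -1186557/2432945]
step 2: x' = x̄ + K·y = [14981397/2432945, -12509751/2432945]
step 2: P' = (I − K·H)·P̄ = [29040648/2432945 -25435449/2432945; -25435449/2432945 24248892/2432945]

step 0: x' = [255/47, -307/47], P' = [924/47 -873/47; -873/47 868/47]
step 1: x' = [46209/14303, -2265/14303], P' = [169584/14303 -148383/14303; -148383/14303 141438/14303]
step 2: x' = [14981397/2432945, -12509751/2432945], P' = [29040648/2432945 -25435449/2432945; -25435449/2432945 24248892/2432945]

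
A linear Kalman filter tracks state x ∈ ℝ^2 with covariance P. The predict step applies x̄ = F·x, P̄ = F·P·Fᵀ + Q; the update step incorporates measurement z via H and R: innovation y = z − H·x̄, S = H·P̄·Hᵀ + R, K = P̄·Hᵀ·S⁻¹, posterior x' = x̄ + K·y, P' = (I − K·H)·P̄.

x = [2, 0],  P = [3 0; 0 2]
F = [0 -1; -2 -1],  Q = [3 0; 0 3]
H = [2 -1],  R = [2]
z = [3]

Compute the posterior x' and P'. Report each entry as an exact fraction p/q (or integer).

x' = [-8/31, -111/31]
P' = [91/31 166/31; 166/31 358/31]

x̄ = F·x = [0, -4]
P̄ = F·P·Fᵀ + Q = [5 2; 2 17]
y = z − H·x̄ = [-1]
S = H·P̄·Hᵀ + R = [31]
K = P̄·Hᵀ·S⁻¹ = [8/31; -13/31]
x' = x̄ + K·y = [-8/31, -111/31]
P' = (I − K·H)·P̄ = [91/31 166/31; 166/31 358/31]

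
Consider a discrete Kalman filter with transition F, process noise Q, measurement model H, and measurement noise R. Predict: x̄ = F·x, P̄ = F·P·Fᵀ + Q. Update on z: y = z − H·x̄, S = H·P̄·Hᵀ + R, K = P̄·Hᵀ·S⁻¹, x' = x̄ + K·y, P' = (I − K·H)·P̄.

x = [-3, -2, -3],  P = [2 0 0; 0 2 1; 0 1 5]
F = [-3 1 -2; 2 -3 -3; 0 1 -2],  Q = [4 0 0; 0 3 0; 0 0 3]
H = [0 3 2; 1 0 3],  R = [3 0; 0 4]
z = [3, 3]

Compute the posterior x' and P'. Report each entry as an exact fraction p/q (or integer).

x̄ = F·x = [13, 9, 4]
P̄ = F·P·Fᵀ + Q = [40 15 18; 15 92 27; 18 27 21]
y = z − H·x̄ = [-32, -22]
S = H·P̄·Hᵀ + R = [1239 450; 450 341]
K = P̄·Hᵀ·S⁻¹ = [-4893/73333 26672/73333; 23110/73333 -9852/73333; 1831/73333 15003/73333]
x' = x̄ + K·y = [523121/73333, 137221/73333, -95326/73333]
P' = (I − K·H)·P̄ = [822485/73333 154173/73333 -238599/73333; 154173/73333 66128/73333 -64527/73333; -238599/73333 -64527/73333 99537/73333]

x' = [523121/73333, 137221/73333, -95326/73333]
P' = [822485/73333 154173/73333 -238599/73333; 154173/73333 66128/73333 -64527/73333; -238599/73333 -64527/73333 99537/73333]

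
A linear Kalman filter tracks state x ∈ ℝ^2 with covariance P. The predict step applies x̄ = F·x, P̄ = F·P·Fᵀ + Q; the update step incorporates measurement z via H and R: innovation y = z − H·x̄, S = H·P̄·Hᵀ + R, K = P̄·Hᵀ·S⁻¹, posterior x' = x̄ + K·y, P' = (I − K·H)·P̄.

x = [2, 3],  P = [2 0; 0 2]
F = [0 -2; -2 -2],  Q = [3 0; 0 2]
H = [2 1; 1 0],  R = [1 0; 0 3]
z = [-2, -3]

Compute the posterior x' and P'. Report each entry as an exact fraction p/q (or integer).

x' = [-69/86, -36/43]
P' = [87/86 -78/43; -78/43 898/215]

x̄ = F·x = [-6, -10]
P̄ = F·P·Fᵀ + Q = [11 8; 8 18]
y = z − H·x̄ = [20, 3]
S = H·P̄·Hᵀ + R = [95 30; 30 14]
K = P̄·Hᵀ·S⁻¹ = [9/43 29/86; 118/215 -26/43]
x' = x̄ + K·y = [-69/86, -36/43]
P' = (I − K·H)·P̄ = [87/86 -78/43; -78/43 898/215]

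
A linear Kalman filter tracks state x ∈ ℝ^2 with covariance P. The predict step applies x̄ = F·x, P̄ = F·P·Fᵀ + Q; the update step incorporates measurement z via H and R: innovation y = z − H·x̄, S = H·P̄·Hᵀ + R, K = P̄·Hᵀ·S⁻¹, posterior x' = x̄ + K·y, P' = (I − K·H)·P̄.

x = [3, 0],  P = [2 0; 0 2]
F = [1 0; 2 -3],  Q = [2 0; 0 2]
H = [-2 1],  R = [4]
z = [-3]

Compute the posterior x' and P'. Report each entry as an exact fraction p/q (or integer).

x' = [27/8, 33/8]
P' = [7/2 13/2; 13/2 31/2]

x̄ = F·x = [3, 6]
P̄ = F·P·Fᵀ + Q = [4 4; 4 28]
y = z − H·x̄ = [-3]
S = H·P̄·Hᵀ + R = [32]
K = P̄·Hᵀ·S⁻¹ = [-1/8; 5/8]
x' = x̄ + K·y = [27/8, 33/8]
P' = (I − K·H)·P̄ = [7/2 13/2; 13/2 31/2]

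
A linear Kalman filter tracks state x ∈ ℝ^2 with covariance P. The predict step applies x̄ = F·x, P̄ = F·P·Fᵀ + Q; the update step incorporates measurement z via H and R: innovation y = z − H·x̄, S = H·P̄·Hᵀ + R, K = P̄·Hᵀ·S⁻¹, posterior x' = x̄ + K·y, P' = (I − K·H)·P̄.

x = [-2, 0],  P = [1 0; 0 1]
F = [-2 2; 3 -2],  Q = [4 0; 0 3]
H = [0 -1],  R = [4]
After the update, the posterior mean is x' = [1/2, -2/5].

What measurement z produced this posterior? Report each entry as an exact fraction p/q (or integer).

z = [-1]

x̄ = F·x = [4, -6]
P̄ = F·P·Fᵀ + Q = [12 -10; -10 16]
S = H·P̄·Hᵀ + R = [20]
K = P̄·Hᵀ·S⁻¹ = [1/2; -4/5]
x' − x̄ = [-7/2, 28/5] = K·y
y = (KᵀK)⁻¹·Kᵀ·(x' − x̄) = [-7]
z = y + H·x̄ = [-7] + [6] = [-1]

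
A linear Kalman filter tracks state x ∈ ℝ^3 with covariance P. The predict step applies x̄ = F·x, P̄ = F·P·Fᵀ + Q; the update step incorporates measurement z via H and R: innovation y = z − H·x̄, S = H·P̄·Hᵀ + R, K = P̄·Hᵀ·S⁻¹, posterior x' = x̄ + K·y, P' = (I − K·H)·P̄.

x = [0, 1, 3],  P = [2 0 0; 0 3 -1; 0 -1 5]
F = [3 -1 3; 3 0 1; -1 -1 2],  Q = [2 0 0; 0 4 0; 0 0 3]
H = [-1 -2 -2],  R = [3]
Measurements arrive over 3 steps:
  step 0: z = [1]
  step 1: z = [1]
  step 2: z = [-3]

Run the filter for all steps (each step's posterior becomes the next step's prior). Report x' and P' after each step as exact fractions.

step 0: x̄ = F·x = [8, 3, 5]
step 0: P̄ = F·P·Fᵀ + Q = [74 34 32; 34 27 5; 32 5 32]
step 0: y = z − H·x̄ = [25]
step 0: S = H·P̄·Hᵀ + R = [617]
step 0: K = P̄·Hᵀ·S⁻¹ = [-206/617; -98/617; -106/617]
step 0: x' = x̄ + K·y = [-214/617, -599/617, 435/617]
step 0: P' = (I − K·H)·P̄ = [3222/617 790/617 -2092/617; 790/617 7055/617 -7303/617; -2092/617 -7303/617 8508/617]
step 1: x̄ = F·x = [1262/617, -207/617, 1683/617]
step 1: P̄ = F·P·Fᵀ + Q = [115281/617 34351/617 77096/617; 34351/617 27422/617 1823/617; 77096/617 1823/617 85320/617]
step 1: y = z − H·x̄ = [4831/617]
step 1: S = H·P̄·Hᵀ + R = [1028472/617]
step 1: K = P̄·Hᵀ·S⁻¹ = [-112725/342824; -30947/342824; -41897/171412]
step 1: x' = x̄ + K·y = [-181411/342824, -357325/342824, 139517/171412]
step 1: P' = (I − K·H)·P̄ = [2269557/342824 2124547/342824 -1545119/171412; 2124547/342824 10579853/342824 -5797853/171412; -1545119/171412 -5797853/171412 3316629/85706]
step 2: x̄ = F·x = [325097/171412, -265199/342824, 274201/85706]
step 2: P̄ = F·P·Fᵀ + Q = [38073207/85706 14182385/171412 15978625/42853; 14182385/171412 16522397/342824 2373809/85706; 15978625/42853 2373809/85706 16242102/42853]
step 2: y = z − H·x̄ = [321233/85706]
step 2: S = H·P̄·Hᵀ + R = [179986890/42853]
step 2: K = P̄·Hᵀ·S⁻¹ = [-9680841/29997815; -6700003/119991260; -8472773/29997815]
step 2: x' = x̄ + K·y = [82435033/119991260, -58967007/59995630, 64216001/29997815]
step 2: P' = (I − K·H)·P̄ = [408112161/59995630 846395329/119991260 -299105611/29997815; 846395329/119991260 1052918372/29997815 -1156205287/29997815; -299105611/29997815 -1156205287/29997815 1318467252/29997815]

step 0: x' = [-214/617, -599/617, 435/617], P' = [3222/617 790/617 -2092/617; 790/617 7055/617 -7303/617; -2092/617 -7303/617 8508/617]
step 1: x' = [-181411/342824, -357325/342824, 139517/171412], P' = [2269557/342824 2124547/342824 -1545119/171412; 2124547/342824 10579853/342824 -5797853/171412; -1545119/171412 -5797853/171412 3316629/85706]
step 2: x' = [82435033/119991260, -58967007/59995630, 64216001/29997815], P' = [408112161/59995630 846395329/119991260 -299105611/29997815; 846395329/119991260 1052918372/29997815 -1156205287/29997815; -299105611/29997815 -1156205287/29997815 1318467252/29997815]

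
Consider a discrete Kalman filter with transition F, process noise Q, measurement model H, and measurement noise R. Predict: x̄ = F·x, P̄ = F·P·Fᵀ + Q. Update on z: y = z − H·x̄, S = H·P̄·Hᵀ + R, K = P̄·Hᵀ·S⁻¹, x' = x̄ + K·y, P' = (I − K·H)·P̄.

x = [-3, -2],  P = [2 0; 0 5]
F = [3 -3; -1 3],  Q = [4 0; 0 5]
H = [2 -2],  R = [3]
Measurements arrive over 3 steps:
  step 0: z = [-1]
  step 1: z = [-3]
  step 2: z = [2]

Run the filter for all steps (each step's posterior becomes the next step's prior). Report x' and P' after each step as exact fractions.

step 0: x̄ = F·x = [-3, -3]
step 0: P̄ = F·P·Fᵀ + Q = [67 -51; -51 52]
step 0: y = z − H·x̄ = [-1]
step 0: S = H·P̄·Hᵀ + R = [887]
step 0: K = P̄·Hᵀ·S⁻¹ = [236/887; -206/887]
step 0: x' = x̄ + K·y = [-2897/887, -2455/887]
step 0: P' = (I − K·H)·P̄ = [3733/887 3379/887; 3379/887 3688/887]
step 1: x̄ = F·x = [-1326/887, -4468/887]
step 1: P̄ = F·P·Fᵀ + Q = [9515/887 -3843/887; -3843/887 21086/887]
step 1: y = z − H·x̄ = [-8945/887]
step 1: S = H·P̄·Hᵀ + R = [155809/887]
step 1: K = P̄·Hᵀ·S⁻¹ = [26716/155809; -49858/155809]
step 1: x' = x̄ + K·y = [-502342/155809, -282046/155809]
step 1: P' = (I − K·H)·P̄ = [866717/155809 826643/155809; 826643/155809 901430/155809]
step 2: x̄ = F·x = [-660888/155809, -343796/155809]
step 2: P̄ = F·P·Fᵀ + Q = [1656985/155809 -793305/155809; -793305/155809 4798774/155809]
step 2: y = z − H·x̄ = [945802/155809]
step 2: S = H·P̄·Hᵀ + R = [32636903/155809]
step 2: K = P̄·Hᵀ·S⁻¹ = [4900580/32636903; -11184158/32636903]
step 2: x' = x̄ + K·y = [-8360512/2510531, -10761912/2510531]
step 2: P' = (I − K·H)·P̄ = [192948895/32636903 185598025/32636903; 185598025/32636903 202374262/32636903]

step 0: x' = [-2897/887, -2455/887], P' = [3733/887 3379/887; 3379/887 3688/887]
step 1: x' = [-502342/155809, -282046/155809], P' = [866717/155809 826643/155809; 826643/155809 901430/155809]
step 2: x' = [-8360512/2510531, -10761912/2510531], P' = [192948895/32636903 185598025/32636903; 185598025/32636903 202374262/32636903]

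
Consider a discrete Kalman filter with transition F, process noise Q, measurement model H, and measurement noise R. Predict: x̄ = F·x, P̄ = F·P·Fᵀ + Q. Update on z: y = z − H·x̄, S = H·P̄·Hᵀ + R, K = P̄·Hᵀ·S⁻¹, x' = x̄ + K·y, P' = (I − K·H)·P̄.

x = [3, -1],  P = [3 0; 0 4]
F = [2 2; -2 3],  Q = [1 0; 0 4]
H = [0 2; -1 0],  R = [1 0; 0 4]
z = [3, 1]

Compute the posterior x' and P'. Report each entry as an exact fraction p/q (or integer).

x' = [-125/6321, 3025/2107]
P' = [21940/6321 16/2107; 16/2107 524/2107]

x̄ = F·x = [4, -9]
P̄ = F·P·Fᵀ + Q = [29 12; 12 52]
y = z − H·x̄ = [21, 5]
S = H·P̄·Hᵀ + R = [209 -24; -24 33]
K = P̄·Hᵀ·S⁻¹ = [32/2107 -5485/6321; 1048/2107 -4/2107]
x' = x̄ + K·y = [-125/6321, 3025/2107]
P' = (I − K·H)·P̄ = [21940/6321 16/2107; 16/2107 524/2107]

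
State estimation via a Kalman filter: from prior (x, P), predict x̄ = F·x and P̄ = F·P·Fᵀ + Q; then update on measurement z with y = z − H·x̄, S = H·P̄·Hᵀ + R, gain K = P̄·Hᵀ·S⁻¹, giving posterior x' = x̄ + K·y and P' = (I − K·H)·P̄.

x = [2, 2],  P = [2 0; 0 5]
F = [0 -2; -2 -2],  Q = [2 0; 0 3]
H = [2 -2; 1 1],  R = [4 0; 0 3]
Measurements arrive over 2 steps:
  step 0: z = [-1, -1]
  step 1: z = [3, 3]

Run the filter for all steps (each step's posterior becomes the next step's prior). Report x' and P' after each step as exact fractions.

step 0: x̄ = F·x = [-4, -8]
step 0: P̄ = F·P·Fᵀ + Q = [22 20; 20 31]
step 0: y = z − H·x̄ = [-9, 11]
step 0: S = H·P̄·Hᵀ + R = [56 -18; -18 96]
step 0: K = P̄·Hᵀ·S⁻¹ = [95/421 202/421; -199/842 205/421]
step 0: x' = x̄ + K·y = [-317/421, -435/842]
step 0: P' = (I − K·H)·P̄ = [398/421 208/421; 208/421 407/421]
step 1: x̄ = F·x = [435/421, 1069/421]
step 1: P̄ = F·P·Fᵀ + Q = [2470/421 2460/421; 2460/421 6147/421]
step 1: y = z − H·x̄ = [2531/421, -241/421]
step 1: S = H·P̄·Hᵀ + R = [16472/421 -7354/421; -7354/421 14800/421]
step 1: K = P̄·Hᵀ·S⁻¹ = [21705/112651 48310/112651; -54441/225302 51987/112651]
step 1: x' = x̄ + K·y = [19930/10241, 16843/20482]
step 1: P' = (I − K·H)·P̄ = [94170/112651 50760/112651; 50760/112651 105201/112651]

step 0: x' = [-317/421, -435/842], P' = [398/421 208/421; 208/421 407/421]
step 1: x' = [19930/10241, 16843/20482], P' = [94170/112651 50760/112651; 50760/112651 105201/112651]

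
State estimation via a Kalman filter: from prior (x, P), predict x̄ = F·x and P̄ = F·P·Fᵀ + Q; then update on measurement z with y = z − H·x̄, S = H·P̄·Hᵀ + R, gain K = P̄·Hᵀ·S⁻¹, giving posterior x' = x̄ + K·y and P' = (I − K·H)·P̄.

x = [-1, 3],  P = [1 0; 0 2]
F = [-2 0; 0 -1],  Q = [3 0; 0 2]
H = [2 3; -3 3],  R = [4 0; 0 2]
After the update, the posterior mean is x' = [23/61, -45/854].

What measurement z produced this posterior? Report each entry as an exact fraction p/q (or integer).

x̄ = F·x = [2, -3]
P̄ = F·P·Fᵀ + Q = [7 0; 0 4]
S = H·P̄·Hᵀ + R = [68 -6; -6 101]
K = P̄·Hᵀ·S⁻¹ = [23/122 -12/61; 321/1708 111/854]
x' − x̄ = [-99/61, 2517/854] = K·y
y = (KᵀK)⁻¹·Kᵀ·(x' − x̄) = [6, 14]
z = y + H·x̄ = [6, 14] + [-5, -15] = [1, -1]

z = [1, -1]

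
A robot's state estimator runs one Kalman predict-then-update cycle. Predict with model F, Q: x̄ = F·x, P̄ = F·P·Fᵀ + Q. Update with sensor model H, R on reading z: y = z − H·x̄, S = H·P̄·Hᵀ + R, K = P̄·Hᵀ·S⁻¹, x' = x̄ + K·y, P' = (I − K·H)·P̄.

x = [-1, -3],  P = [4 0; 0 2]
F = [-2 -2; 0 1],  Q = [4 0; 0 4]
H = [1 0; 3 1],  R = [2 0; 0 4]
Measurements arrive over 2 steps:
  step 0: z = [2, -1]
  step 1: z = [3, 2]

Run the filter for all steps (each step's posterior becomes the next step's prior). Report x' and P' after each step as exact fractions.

step 0: x̄ = F·x = [8, -3]
step 0: P̄ = F·P·Fᵀ + Q = [28 -4; -4 6]
step 0: y = z − H·x̄ = [-6, -22]
step 0: S = H·P̄·Hᵀ + R = [30 80; 80 238]
step 0: K = P̄·Hᵀ·S⁻¹ = [66/185 8/37; -118/185 7/37]
step 0: x' = x̄ + K·y = [204/185, -617/185]
step 0: P' = (I − K·H)·P̄ = [132/185 -236/185; -236/185 848/185]
step 1: x̄ = F·x = [826/185, -617/185]
step 1: P̄ = F·P·Fᵀ + Q = [2772/185 -1224/185; -1224/185 1588/185]
step 1: y = z − H·x̄ = [-271/185, -1491/185]
step 1: S = H·P̄·Hᵀ + R = [3142/185 7092/185; 7092/185 19932/185]
step 1: K = P̄·Hᵀ·S⁻¹ = [1116/2777 591/2777; -2166/2777 1441/8331]
step 1: x' = x̄ + K·y = [6001/2777, -9960/2777]
step 1: P' = (I − K·H)·P̄ = [2232/2777 -4332/2777; -4332/2777 44752/8331]

step 0: x' = [204/185, -617/185], P' = [132/185 -236/185; -236/185 848/185]
step 1: x' = [6001/2777, -9960/2777], P' = [2232/2777 -4332/2777; -4332/2777 44752/8331]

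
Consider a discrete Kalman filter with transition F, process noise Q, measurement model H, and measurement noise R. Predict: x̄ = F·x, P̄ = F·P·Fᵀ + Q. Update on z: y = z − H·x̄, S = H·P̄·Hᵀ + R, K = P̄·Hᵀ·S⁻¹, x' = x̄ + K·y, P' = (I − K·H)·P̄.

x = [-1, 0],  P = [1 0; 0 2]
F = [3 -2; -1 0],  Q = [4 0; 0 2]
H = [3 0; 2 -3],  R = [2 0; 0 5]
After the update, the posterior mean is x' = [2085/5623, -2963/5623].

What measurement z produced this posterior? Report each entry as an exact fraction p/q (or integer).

z = [1, 3]

x̄ = F·x = [-3, 1]
P̄ = F·P·Fᵀ + Q = [21 -3; -3 3]
S = H·P̄·Hᵀ + R = [191 153; 153 152]
K = P̄·Hᵀ·S⁻¹ = [1773/5623 102/5623; 927/5623 -1488/5623]
x' − x̄ = [18954/5623, -8586/5623] = K·y
y = (KᵀK)⁻¹·Kᵀ·(x' − x̄) = [10, 12]
z = y + H·x̄ = [10, 12] + [-9, -9] = [1, 3]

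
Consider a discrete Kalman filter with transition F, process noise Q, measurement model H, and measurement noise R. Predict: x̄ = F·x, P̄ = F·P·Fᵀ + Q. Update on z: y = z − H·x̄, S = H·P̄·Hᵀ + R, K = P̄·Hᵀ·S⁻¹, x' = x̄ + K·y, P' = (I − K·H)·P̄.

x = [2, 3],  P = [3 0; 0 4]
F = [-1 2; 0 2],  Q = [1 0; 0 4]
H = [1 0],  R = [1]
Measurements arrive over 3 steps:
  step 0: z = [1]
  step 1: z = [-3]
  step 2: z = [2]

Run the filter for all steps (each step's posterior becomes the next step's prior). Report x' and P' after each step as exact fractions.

step 0: x̄ = F·x = [4, 6]
step 0: P̄ = F·P·Fᵀ + Q = [20 16; 16 20]
step 0: y = z − H·x̄ = [-3]
step 0: S = H·P̄·Hᵀ + R = [21]
step 0: K = P̄·Hᵀ·S⁻¹ = [20/21; 16/21]
step 0: x' = x̄ + K·y = [8/7, 26/7]
step 0: P' = (I − K·H)·P̄ = [20/21 16/21; 16/21 164/21]
step 1: x̄ = F·x = [44/7, 52/7]
step 1: P̄ = F·P·Fᵀ + Q = [211/7 208/7; 208/7 740/21]
step 1: y = z − H·x̄ = [-65/7]
step 1: S = H·P̄·Hᵀ + R = [218/7]
step 1: K = P̄·Hᵀ·S⁻¹ = [211/218; 104/109]
step 1: x' = x̄ + K·y = [-589/218, -156/109]
step 1: P' = (I − K·H)·P̄ = [211/218 104/109; 104/109 2252/327]
step 2: x̄ = F·x = [-35/218, -312/109]
step 2: P̄ = F·P·Fᵀ + Q = [16807/654 8384/327; 8384/327 10316/327]
step 2: y = z − H·x̄ = [471/218]
step 2: S = H·P̄·Hᵀ + R = [17461/654]
step 2: K = P̄·Hᵀ·S⁻¹ = [16807/17461; 16768/17461]
step 2: x' = x̄ + K·y = [33509/17461, -13752/17461]
step 2: P' = (I − K·H)·P̄ = [16807/17461 16768/17461; 16768/17461 120932/17461]

step 0: x' = [8/7, 26/7], P' = [20/21 16/21; 16/21 164/21]
step 1: x' = [-589/218, -156/109], P' = [211/218 104/109; 104/109 2252/327]
step 2: x' = [33509/17461, -13752/17461], P' = [16807/17461 16768/17461; 16768/17461 120932/17461]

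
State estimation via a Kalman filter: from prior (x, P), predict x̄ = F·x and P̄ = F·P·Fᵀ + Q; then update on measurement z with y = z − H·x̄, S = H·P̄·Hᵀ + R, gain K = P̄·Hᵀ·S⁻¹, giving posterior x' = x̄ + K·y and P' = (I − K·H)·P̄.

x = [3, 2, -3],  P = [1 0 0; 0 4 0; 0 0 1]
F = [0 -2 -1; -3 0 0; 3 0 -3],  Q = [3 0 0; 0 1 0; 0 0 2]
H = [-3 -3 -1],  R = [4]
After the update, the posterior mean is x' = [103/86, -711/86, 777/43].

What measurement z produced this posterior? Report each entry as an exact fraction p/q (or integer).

z = [3]

x̄ = F·x = [-1, -9, 18]
P̄ = F·P·Fᵀ + Q = [20 0 3; 0 10 -9; 3 -9 20]
S = H·P̄·Hᵀ + R = [258]
K = P̄·Hᵀ·S⁻¹ = [-21/86; -7/86; -1/129]
x' − x̄ = [189/86, 63/86, 3/43] = K·y
y = (KᵀK)⁻¹·Kᵀ·(x' − x̄) = [-9]
z = y + H·x̄ = [-9] + [12] = [3]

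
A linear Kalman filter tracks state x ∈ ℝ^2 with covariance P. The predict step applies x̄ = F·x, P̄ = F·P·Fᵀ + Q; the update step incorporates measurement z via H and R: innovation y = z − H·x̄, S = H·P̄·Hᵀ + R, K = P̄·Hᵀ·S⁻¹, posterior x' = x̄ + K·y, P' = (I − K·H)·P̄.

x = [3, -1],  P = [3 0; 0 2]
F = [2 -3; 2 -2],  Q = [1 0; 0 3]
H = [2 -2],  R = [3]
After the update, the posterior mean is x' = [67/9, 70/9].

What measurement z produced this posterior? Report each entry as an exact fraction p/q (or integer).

x̄ = F·x = [9, 8]
P̄ = F·P·Fᵀ + Q = [31 24; 24 23]
S = H·P̄·Hᵀ + R = [27]
K = P̄·Hᵀ·S⁻¹ = [14/27; 2/27]
x' − x̄ = [-14/9, -2/9] = K·y
y = (KᵀK)⁻¹·Kᵀ·(x' − x̄) = [-3]
z = y + H·x̄ = [-3] + [2] = [-1]

z = [-1]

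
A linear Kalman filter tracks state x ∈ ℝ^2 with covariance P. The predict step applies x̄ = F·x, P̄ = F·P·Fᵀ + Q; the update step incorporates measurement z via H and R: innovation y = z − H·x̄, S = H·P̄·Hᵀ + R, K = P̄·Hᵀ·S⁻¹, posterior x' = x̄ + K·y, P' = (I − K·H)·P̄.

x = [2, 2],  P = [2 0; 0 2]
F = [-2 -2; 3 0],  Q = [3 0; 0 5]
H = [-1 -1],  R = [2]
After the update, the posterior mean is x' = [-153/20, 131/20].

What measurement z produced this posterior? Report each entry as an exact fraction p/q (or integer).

x̄ = F·x = [-8, 6]
P̄ = F·P·Fᵀ + Q = [19 -12; -12 23]
S = H·P̄·Hᵀ + R = [20]
K = P̄·Hᵀ·S⁻¹ = [-7/20; -11/20]
x' − x̄ = [7/20, 11/20] = K·y
y = (KᵀK)⁻¹·Kᵀ·(x' − x̄) = [-1]
z = y + H·x̄ = [-1] + [2] = [1]

z = [1]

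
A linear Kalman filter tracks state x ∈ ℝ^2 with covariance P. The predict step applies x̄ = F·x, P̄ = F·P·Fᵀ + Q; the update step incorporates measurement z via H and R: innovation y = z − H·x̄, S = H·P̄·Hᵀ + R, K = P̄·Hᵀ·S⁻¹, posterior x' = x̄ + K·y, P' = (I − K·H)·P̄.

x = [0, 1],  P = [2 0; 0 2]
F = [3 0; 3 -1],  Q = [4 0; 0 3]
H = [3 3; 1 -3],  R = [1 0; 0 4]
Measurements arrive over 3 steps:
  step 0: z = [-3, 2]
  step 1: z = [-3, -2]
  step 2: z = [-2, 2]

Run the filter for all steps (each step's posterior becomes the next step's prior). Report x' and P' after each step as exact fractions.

step 0: x' = [-6520/29249, -22646/29249], P' = [8278/29249 -5934/29249; -5934/29249 6826/29249]
step 1: x' = [-208205080/173528497, 35990098/173528497], P' = [47960822/173528497 -34240326/173528497; -34240326/173528497 39623354/173528497]
step 2: x' = [-67735914160/1013046300017, -650332767158/1013046300017], P' = [279988133974/1013046300017 -199884924678/1013046300017; -199884924678/1013046300017 231299154394/1013046300017]

step 0: x̄ = F·x = [0, -1]
step 0: P̄ = F·P·Fᵀ + Q = [22 18; 18 23]
step 0: y = z − H·x̄ = [0, -1]
step 0: S = H·P̄·Hᵀ + R = [730 -249; -249 125]
step 0: K = P̄·Hᵀ·S⁻¹ = [7032/29249 6520/29249; 2676/29249 -6603/29249]
step 0: x' = x̄ + K·y = [-6520/29249, -22646/29249]
step 0: P' = (I − K·H)·P̄ = [8278/29249 -5934/29249; -5934/29249 6826/29249]
step 1: x̄ = F·x = [-19560/29249, 3086/29249]
step 1: P̄ = F·P·Fᵀ + Q = [191498/29249 92304/29249; 92304/29249 204679/29249]
step 1: y = z − H·x̄ = [-38325/29249, -29680/29249]
step 1: S = H·P̄·Hᵀ + R = [5256314/29249 -1821441/29249; -1821441/29249 1596781/29249]
step 1: K = P̄·Hᵀ·S⁻¹ = [41161488/173528497 37670450/173528497; 16149084/173528497 -38277597/173528497]
step 1: x' = x̄ + K·y = [-208205080/173528497, 35990098/173528497]
step 1: P' = (I − K·H)·P̄ = [47960822/173528497 -34240326/173528497; -34240326/173528497 39623354/173528497]
step 2: x̄ = F·x = [-624615240/173528497, -660605338/173528497]
step 2: P̄ = F·P·Fᵀ + Q = [1125761386/173528497 534368376/173528497; 534368376/173528497 1197298199/173528497]
step 2: y = z − H·x̄ = [3508604740/173528497, -1010143780/173528497]
step 2: S = H·P̄·Hᵀ + R = [30699695530/173528497 -10604609889/173528497; -10604609889/173528497 9389348909/173528497]
step 2: K = P̄·Hᵀ·S⁻¹ = [240309627888/1013046300017 219910727002/1013046300017; 94242689148/1013046300017 -223445596965/1013046300017]
step 2: x' = x̄ + K·y = [-67735914160/1013046300017, -650332767158/1013046300017]
step 2: P' = (I − K·H)·P̄ = [279988133974/1013046300017 -199884924678/1013046300017; -199884924678/1013046300017 231299154394/1013046300017]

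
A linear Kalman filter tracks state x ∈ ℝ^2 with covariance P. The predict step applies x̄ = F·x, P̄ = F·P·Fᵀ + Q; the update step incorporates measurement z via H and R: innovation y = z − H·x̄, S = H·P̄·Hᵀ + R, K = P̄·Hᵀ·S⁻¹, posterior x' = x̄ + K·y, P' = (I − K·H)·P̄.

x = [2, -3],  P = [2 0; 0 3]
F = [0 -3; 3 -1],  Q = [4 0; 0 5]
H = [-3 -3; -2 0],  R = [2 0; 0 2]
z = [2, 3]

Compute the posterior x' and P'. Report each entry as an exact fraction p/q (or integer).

x̄ = F·x = [9, 9]
P̄ = F·P·Fᵀ + Q = [31 9; 9 26]
y = z − H·x̄ = [56, 21]
S = H·P̄·Hᵀ + R = [677 240; 240 126]
K = P̄·Hᵀ·S⁻¹ = [-40/4617 -6587/13851; -55/171 241/513]
x' = x̄ + K·y = [-6796/4617, 146/171]
P' = (I − K·H)·P̄ = [6587/13851 -241/513; -241/513 13/19]

x' = [-6796/4617, 146/171]
P' = [6587/13851 -241/513; -241/513 13/19]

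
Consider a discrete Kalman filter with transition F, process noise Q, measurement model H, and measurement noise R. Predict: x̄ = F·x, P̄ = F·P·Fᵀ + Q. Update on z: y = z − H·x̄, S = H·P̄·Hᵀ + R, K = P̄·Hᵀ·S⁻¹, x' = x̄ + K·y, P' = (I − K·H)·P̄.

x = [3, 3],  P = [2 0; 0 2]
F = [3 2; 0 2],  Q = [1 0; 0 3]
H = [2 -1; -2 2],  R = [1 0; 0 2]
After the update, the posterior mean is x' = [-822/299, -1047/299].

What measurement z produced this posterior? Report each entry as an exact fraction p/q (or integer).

x̄ = F·x = [15, 6]
P̄ = F·P·Fᵀ + Q = [27 8; 8 11]
S = H·P̄·Hᵀ + R = [88 -82; -82 90]
K = P̄·Hᵀ·S⁻¹ = [256/299 107/299; 471/598 469/598]
x' − x̄ = [-5307/299, -2841/299] = K·y
y = (KᵀK)⁻¹·Kᵀ·(x' − x̄) = [-27, 15]
z = y + H·x̄ = [-27, 15] + [24, -18] = [-3, -3]

z = [-3, -3]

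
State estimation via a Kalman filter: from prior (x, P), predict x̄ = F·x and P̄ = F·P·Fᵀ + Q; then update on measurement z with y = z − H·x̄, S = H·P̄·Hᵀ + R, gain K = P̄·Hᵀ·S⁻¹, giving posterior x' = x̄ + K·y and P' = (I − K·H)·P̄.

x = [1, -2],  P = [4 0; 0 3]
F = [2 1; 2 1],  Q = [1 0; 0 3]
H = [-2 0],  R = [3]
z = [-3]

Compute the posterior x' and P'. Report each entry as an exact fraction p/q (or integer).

x' = [120/83, 114/83]
P' = [60/83 57/83; 57/83 382/83]

x̄ = F·x = [0, 0]
P̄ = F·P·Fᵀ + Q = [20 19; 19 22]
y = z − H·x̄ = [-3]
S = H·P̄·Hᵀ + R = [83]
K = P̄·Hᵀ·S⁻¹ = [-40/83; -38/83]
x' = x̄ + K·y = [120/83, 114/83]
P' = (I − K·H)·P̄ = [60/83 57/83; 57/83 382/83]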